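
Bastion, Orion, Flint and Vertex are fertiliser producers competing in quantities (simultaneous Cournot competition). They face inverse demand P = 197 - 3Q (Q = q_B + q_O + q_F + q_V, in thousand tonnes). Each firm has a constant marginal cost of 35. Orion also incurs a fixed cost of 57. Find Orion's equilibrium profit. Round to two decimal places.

A representative firm's profit is π_i = q_i(197 - 3Q) - 35q_i.
First-order condition (treating rivals' output as given): 162 - 6q_i - 3·Σ_{j≠i} q_j = 0.
With identical firms every q_j equals q_i, so Σ_{j≠i} q_j = 3q_i and 162 = 15q_i, giving q_i = 54/5.
Price P = 197 - 3·(216/5) = 337/5.
Orion's profit: (337/5 - 35)·(54/5) - 57 = 292.9200.

292.92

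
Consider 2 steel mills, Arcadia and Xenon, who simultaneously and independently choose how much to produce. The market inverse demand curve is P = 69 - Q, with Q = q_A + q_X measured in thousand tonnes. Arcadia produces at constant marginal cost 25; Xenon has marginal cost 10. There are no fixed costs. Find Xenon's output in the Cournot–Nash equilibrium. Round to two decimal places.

Arcadia's profit: π_A = (69 - Q)q_A - (25q_A). Setting ∂π_A/∂q_A = 0: 44 - 2q_A - (q_X) = 0.
Xenon's profit: π_X = (69 - Q)q_X - (10q_X). Setting ∂π_X/∂q_X = 0: 59 - 2q_X - (q_A) = 0.
Rearranging gives the reaction functions q_A = (44 - q_X)/2 and q_X = (59 - q_A)/2.
Substituting one into the other gives q_A = 29/3 and q_X = 74/3.

24.67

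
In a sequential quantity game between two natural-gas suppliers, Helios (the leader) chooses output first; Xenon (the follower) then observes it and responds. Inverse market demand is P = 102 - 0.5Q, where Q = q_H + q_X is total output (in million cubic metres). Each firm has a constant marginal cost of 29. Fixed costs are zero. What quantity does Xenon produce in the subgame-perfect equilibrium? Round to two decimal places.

36.50

Solve by backward induction. Given q_H, the follower Xenon maximises π_X = (102 - (1/2)q_H - (1/2)q_X)q_X - 29q_X.
Follower FOC: 73 - (1/2)q_H - q_X = 0, so q_X(q_H) = (73 - (1/2)q_H).
Helios substitutes q_X(q_H) into its own profit: π_H = q_H(102 - (1/2)q_H - (73 - (1/2)q_H)/2) - 29q_H = (131/2 - (1/4)q_H)q_H - 29q_H.
Maximising: ∂π_H/∂q_H = 73/2 - (1/2)q_H = 0, giving q_H = 73.
Then q_X = (73 - (1/2)·73) = 73/2.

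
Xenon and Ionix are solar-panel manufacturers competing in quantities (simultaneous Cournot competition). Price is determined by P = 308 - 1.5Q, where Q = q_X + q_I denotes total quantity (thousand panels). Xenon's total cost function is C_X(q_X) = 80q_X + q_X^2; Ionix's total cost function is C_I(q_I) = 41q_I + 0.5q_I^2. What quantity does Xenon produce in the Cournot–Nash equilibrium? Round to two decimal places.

Xenon's profit: π_X = (308 - 1.5Q)q_X - (80q_X + q_X²). Setting ∂π_X/∂q_X = 0: 228 - 5q_X - (3/2)(q_I) = 0.
Ionix's profit: π_I = (308 - 1.5Q)q_I - (41q_I + (1/2)q_I²). Setting ∂π_I/∂q_I = 0: 267 - 4q_I - (3/2)(q_X) = 0.
Rearranging gives the reaction functions q_X = (228 - (3/2)q_I)/5 and q_I = (267 - (3/2)q_X)/4.
Solving the pair: q_X = 28.8169, q_I = 55.9437.

28.82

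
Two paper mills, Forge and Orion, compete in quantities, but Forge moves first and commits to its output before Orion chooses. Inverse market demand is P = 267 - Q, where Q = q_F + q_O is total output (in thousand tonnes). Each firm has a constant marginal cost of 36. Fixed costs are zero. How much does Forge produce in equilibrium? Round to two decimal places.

115.50

Solve by backward induction. Given q_F, the follower Orion maximises π_O = (267 - q_F - q_O)q_O - 36q_O.
Setting the follower's marginal profit to zero, 231 - q_F - 2q_O = 0, i.e. q_O = (231 - q_F)/2.
The leader anticipates this reaction. Substituting into P = 267 - Q gives P = 303/2 - (1/2)q_F, so π_F = (303/2 - (1/2)q_F)q_F - 36q_F.
The leader's first-order condition 231/2 - q_F = 0 yields q_F = 231/2.
Then q_O = (231 - 231/2)/2 = 231/4.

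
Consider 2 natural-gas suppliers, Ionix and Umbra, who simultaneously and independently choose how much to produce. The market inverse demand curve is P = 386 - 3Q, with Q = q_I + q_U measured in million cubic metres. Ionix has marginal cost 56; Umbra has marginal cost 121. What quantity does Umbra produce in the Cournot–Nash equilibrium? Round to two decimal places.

Ionix's profit: π_I = (386 - 3Q)q_I - (56q_I). Setting ∂π_I/∂q_I = 0: 330 - 6q_I - 3(q_U) = 0.
Umbra's first-order condition: 265 - 6q_U - 3(q_I) = 0.
Rearranging gives the reaction functions q_I = (330 - 3q_U)/6 and q_U = (265 - 3q_I)/6.
Substituting one into the other gives q_I = 395/9 and q_U = 200/9.

22.22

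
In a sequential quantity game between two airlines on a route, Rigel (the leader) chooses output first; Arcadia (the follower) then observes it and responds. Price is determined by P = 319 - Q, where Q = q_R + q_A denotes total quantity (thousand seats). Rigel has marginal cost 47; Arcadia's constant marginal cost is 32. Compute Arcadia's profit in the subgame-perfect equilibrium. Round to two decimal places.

6280.56

Solve by backward induction. Given q_R, the follower Arcadia maximises π_A = (319 - q_R - q_A)q_A - 32q_A.
Follower FOC: 287 - q_R - 2q_A = 0, so q_A(q_R) = (287 - q_R)/2.
Rigel substitutes q_A(q_R) into its own profit: π_R = q_R(319 - q_R - (287 - q_R)/2) - 47q_R = (351/2 - (1/2)q_R)q_R - 47q_R.
Leader FOC: 257/2 - q_R = 0, so q_R = 257/2.
Then q_A = (287 - 257/2)/2 = 317/4.
Price P = 319 - 831/4 = 445/4.
Arcadia's profit: (445/4 - 32)·(317/4) = 6280.5625.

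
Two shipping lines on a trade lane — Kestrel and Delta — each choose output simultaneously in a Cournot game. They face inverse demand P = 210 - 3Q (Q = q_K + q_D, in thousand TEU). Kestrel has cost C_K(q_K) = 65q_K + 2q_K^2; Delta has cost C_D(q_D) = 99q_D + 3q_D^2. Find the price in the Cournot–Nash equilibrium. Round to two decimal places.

153.73

Kestrel's profit: π_K = (210 - 3Q)q_K - (65q_K + 2q_K²). Setting ∂π_K/∂q_K = 0: 145 - 10q_K - 3(q_D) = 0.
Delta's profit: π_D = (210 - 3Q)q_D - (99q_D + 3q_D²). Setting ∂π_D/∂q_D = 0: 111 - 12q_D - 3(q_K) = 0.
Best responses: q_K = (145 - 3q_D)/10, q_D = (111 - 3q_K)/12.
Substituting one into the other gives q_K = 469/37 and q_D = 225/37.
Total output Q = 694/37, so price P = 210 - 3·(694/37) = 153.7297.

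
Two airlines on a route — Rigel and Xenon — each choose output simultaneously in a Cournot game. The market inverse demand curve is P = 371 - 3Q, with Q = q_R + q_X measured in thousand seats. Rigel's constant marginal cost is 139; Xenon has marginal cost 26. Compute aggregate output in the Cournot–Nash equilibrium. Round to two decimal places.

Rigel's profit: π_R = (371 - 3Q)q_R - (139q_R). Setting ∂π_R/∂q_R = 0: 232 - 6q_R - 3(q_X) = 0.
Xenon's profit: π_X = (371 - 3Q)q_X - (26q_X). Setting ∂π_X/∂q_X = 0: 345 - 6q_X - 3(q_R) = 0.
Rearranging gives the reaction functions q_R = (232 - 3q_X)/6 and q_X = (345 - 3q_R)/6.
Solving the pair: q_R = 119/9, q_X = 458/9.
Total output Q = 119/9 + 458/9 = 577/9.

64.11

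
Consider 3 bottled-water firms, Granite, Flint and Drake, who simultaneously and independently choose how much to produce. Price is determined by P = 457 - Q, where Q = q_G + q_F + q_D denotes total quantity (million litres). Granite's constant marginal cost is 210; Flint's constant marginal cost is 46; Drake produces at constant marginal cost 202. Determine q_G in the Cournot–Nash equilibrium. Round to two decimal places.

Granite's profit: π_G = (457 - Q)q_G - (210q_G). Setting ∂π_G/∂q_G = 0: 247 - 2q_G - (q_F + q_D) = 0.
Flint's profit: π_F = (457 - Q)q_F - (46q_F). Setting ∂π_F/∂q_F = 0: 411 - 2q_F - (q_G + q_D) = 0.
Drake's profit: π_D = (457 - Q)q_D - (202q_D). Setting ∂π_D/∂q_D = 0: 255 - 2q_D - (q_G + q_F) = 0.
Summing all 3 equations gives 913 − 4Q = 0, hence Q = 913/4.
Back-substituting: q_G = (247 − 913/4) = 75/4, q_F = (411 − 913/4) = 731/4, q_D = (255 − 913/4) = 107/4.

18.75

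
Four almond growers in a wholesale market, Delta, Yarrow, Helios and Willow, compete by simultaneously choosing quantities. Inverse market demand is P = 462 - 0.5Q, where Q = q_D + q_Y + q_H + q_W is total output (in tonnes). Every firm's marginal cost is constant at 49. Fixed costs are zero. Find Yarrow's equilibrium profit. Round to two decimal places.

Each firm earns π_i = (462 - 0.5Q)q_i - 49q_i.
Setting ∂π_i/∂q_i = 0 with rivals' quantities fixed: 413 - q_i - (1/2)·Σ_{j≠i} q_j = 0.
With identical firms every q_j equals q_i, so Σ_{j≠i} q_j = 3q_i and 413 = (5/2)q_i, giving q_i = 826/5.
Price P = 462 - (1/2)·660.8000 = 658/5.
Yarrow's profit: (658/5 - 49)·(826/5) = 13645.5200.

13645.52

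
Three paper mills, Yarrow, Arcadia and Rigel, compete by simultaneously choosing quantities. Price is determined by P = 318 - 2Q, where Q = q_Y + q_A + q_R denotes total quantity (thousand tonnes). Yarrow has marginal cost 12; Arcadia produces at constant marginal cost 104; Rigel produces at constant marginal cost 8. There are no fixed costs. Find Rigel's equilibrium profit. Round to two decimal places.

Yarrow's profit: π_Y = (318 - 2Q)q_Y - (12q_Y). Setting ∂π_Y/∂q_Y = 0: 306 - 4q_Y - 2(q_A + q_R) = 0.
Arcadia's first-order condition: 214 - 4q_A - 2(q_Y + q_R) = 0.
Rigel's profit: π_R = (318 - 2Q)q_R - (8q_R). Setting ∂π_R/∂q_R = 0: 310 - 4q_R - 2(q_Y + q_A) = 0.
Adding the 3 first-order conditions: 830 − 8Q = 0, so Q = 415/4.
Back-substituting: q_Y = (306 − 415/2)/2 = 197/4, q_A = (214 − 415/2)/2 = 13/4, q_R = (310 − 415/2)/2 = 205/4.
Price P = 318 - 2·(415/4) = 221/2.
Rigel's profit: (221/2 - 8)·(205/4) = 5253.1250.

5253.13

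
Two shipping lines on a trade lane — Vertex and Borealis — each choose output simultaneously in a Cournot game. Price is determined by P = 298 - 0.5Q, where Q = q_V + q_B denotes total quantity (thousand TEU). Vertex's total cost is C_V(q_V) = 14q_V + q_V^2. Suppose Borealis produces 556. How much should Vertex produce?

2

With the rival's output fixed at 556, Vertex's profit is π_V = (298 - (1/2)·556 - (1/2)q_V)q_V - (14q_V + q_V²) = (20 - (1/2)q_V)q_V - (14q_V + q_V²).
∂π_V/∂q_V = 6 - 3q_V = 0, so q_V = 2.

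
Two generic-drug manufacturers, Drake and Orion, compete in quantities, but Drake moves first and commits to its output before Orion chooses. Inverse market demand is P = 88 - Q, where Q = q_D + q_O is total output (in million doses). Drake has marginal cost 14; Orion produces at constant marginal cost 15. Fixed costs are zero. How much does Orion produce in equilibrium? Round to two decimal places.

17.75

Solve by backward induction. Given q_D, the follower Orion maximises π_O = (88 - q_D - q_O)q_O - 15q_O.
∂π_O/∂q_O = 73 - q_D - 2q_O = 0 gives the reaction function q_O = (73 - q_D)/2.
The leader anticipates this reaction. Substituting into P = 88 - Q gives P = 103/2 - (1/2)q_D, so π_D = (103/2 - (1/2)q_D)q_D - 14q_D.
Leader FOC: 75/2 - q_D = 0, so q_D = 75/2.
Then q_O = (73 - 75/2)/2 = 71/4.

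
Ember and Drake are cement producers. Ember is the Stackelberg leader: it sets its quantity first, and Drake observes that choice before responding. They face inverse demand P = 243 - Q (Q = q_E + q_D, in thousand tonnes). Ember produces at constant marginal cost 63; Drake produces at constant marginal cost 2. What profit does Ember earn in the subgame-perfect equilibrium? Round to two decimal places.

1770.13

Solve by backward induction. Given q_E, the follower Drake maximises π_D = (243 - q_E - q_D)q_D - 2q_D.
Setting the follower's marginal profit to zero, 241 - q_E - 2q_D = 0, i.e. q_D = (241 - q_E)/2.
Ember substitutes q_D(q_E) into its own profit: π_E = q_E(243 - q_E - (241 - q_E)/2) - 63q_E = (245/2 - (1/2)q_E)q_E - 63q_E.
Maximising: ∂π_E/∂q_E = 119/2 - q_E = 0, giving q_E = 119/2.
Then q_D = (241 - 119/2)/2 = 363/4.
Price P = 243 - 601/4 = 371/4.
Ember's profit: (371/4 - 63)·(119/2) = 1770.1250.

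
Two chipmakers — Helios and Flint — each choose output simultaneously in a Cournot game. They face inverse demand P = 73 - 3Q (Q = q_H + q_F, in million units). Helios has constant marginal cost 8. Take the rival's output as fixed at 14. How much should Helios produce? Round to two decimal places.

With the rival's output fixed at 14, Helios's profit is π_H = (73 - 3·14 - 3q_H)q_H - (8q_H) = (31 - 3q_H)q_H - (8q_H).
∂π_H/∂q_H = 23 - 6q_H = 0, so q_H = 23/6.

3.83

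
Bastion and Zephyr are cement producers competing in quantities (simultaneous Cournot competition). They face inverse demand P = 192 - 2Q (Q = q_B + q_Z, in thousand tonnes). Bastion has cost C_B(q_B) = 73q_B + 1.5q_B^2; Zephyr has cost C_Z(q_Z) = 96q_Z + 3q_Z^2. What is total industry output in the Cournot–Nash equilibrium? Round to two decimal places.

21.70

Bastion's profit: π_B = (192 - 2Q)q_B - (73q_B + (3/2)q_B²). Setting ∂π_B/∂q_B = 0: 119 - 7q_B - 2(q_Z) = 0.
Zephyr's first-order condition: 96 - 10q_Z - 2(q_B) = 0.
Best responses: q_B = (119 - 2q_Z)/7, q_Z = (96 - 2q_B)/10.
Solving the pair: q_B = 499/33, q_Z = 217/33.
Total output Q = 499/33 + 217/33 = 716/33.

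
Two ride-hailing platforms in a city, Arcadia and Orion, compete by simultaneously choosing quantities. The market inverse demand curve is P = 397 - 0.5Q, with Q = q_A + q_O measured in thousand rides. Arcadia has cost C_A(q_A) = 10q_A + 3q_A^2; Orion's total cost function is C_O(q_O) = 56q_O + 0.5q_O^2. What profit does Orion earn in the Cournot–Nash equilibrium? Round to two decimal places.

Arcadia's profit: π_A = (397 - 0.5Q)q_A - (10q_A + 3q_A²). Setting ∂π_A/∂q_A = 0: 387 - 7q_A - (1/2)(q_O) = 0.
Orion's profit: π_O = (397 - 0.5Q)q_O - (56q_O + (1/2)q_O²). Setting ∂π_O/∂q_O = 0: 341 - 2q_O - (1/2)(q_A) = 0.
Rearranging gives the reaction functions q_A = (387 - (1/2)q_O)/7 and q_O = (341 - (1/2)q_A)/2.
Substituting one into the other gives q_A = 43.8909 and q_O = 159.5273.
Price P = 397 - (1/2)·203.4182 = 295.2909.
Orion's profit: 295.2909·159.5273 - 56·159.5273 - (1/2)·159.5273² = 25448.9507.

25448.95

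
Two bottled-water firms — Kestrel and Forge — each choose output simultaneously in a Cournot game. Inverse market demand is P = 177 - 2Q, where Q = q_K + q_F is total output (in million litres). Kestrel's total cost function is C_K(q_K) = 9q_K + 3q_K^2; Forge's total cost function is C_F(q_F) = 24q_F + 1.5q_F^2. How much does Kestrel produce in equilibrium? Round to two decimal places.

Kestrel's profit: π_K = (177 - 2Q)q_K - (9q_K + 3q_K²). Setting ∂π_K/∂q_K = 0: 168 - 10q_K - 2(q_F) = 0.
Forge's profit: π_F = (177 - 2Q)q_F - (24q_F + (3/2)q_F²). Setting ∂π_F/∂q_F = 0: 153 - 7q_F - 2(q_K) = 0.
Rearranging gives the reaction functions q_K = (168 - 2q_F)/10 and q_F = (153 - 2q_K)/7.
Solving the pair: q_K = 145/11, q_F = 199/11.

13.18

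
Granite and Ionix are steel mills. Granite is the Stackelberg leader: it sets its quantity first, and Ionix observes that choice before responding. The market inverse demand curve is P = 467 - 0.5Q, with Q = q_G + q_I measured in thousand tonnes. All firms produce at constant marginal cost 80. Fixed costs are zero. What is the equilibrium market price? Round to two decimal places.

176.75

The follower Ionix best-responds to any q_G: π_I = (467 - 0.5Q)q_I - 80q_I.
Setting the follower's marginal profit to zero, 387 - (1/2)q_G - q_I = 0, i.e. q_I = (387 - (1/2)q_G).
Granite substitutes q_I(q_G) into its own profit: π_G = q_G(467 - (1/2)q_G - (387 - (1/2)q_G)/2) - 80q_G = (547/2 - (1/4)q_G)q_G - 80q_G.
The leader's first-order condition 387/2 - (1/2)q_G = 0 yields q_G = 387.
Then q_I = (387 - (1/2)·387) = 387/2.
Total output Q = 1161/2, so price P = 467 - (1/2)·(1161/2) = 707/4.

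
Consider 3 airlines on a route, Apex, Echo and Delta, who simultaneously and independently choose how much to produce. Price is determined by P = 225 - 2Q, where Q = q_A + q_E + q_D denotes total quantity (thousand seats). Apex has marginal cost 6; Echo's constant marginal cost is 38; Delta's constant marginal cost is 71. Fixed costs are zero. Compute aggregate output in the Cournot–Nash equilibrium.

70

Apex's profit: π_A = (225 - 2Q)q_A - (6q_A). Setting ∂π_A/∂q_A = 0: 219 - 4q_A - 2(q_E + q_D) = 0.
Echo's profit: π_E = (225 - 2Q)q_E - (38q_E). Setting ∂π_E/∂q_E = 0: 187 - 4q_E - 2(q_A + q_D) = 0.
Delta's profit: π_D = (225 - 2Q)q_D - (71q_D). Setting ∂π_D/∂q_D = 0: 154 - 4q_D - 2(q_A + q_E) = 0.
Adding the 3 conditions: 560 − 4Q − 4Q = 0, i.e. Q = 70.
Back-substituting: q_A = (219 − 140)/2 = 79/2, q_E = (187 − 140)/2 = 47/2, q_D = (154 − 140)/2 = 7.
Total output Q = 79/2 + 47/2 + 7 = 70.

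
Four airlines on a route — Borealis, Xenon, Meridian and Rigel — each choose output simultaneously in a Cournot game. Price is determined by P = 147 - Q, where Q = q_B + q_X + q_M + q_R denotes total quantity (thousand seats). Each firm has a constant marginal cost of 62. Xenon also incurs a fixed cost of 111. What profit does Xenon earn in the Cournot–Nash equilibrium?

Each firm earns π_i = (147 - Q)q_i - 62q_i.
First-order condition (treating rivals' output as given): 85 - 2q_i - Σ_{j≠i} q_j = 0.
By symmetry each firm produces the same amount; substituting Σ_{j≠i} q_j = 3q_i yields q_i = 85/5 = 17.
Price P = 147 - 68 = 79.
Xenon's profit: (79 - 62)·17 - 111 = 178.

178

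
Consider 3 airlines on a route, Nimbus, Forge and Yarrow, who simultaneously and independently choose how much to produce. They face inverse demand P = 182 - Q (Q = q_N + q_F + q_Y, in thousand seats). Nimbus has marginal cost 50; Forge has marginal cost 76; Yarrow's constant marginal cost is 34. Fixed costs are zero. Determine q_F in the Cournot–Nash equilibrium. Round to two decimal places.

9.50

Nimbus's profit: π_N = (182 - Q)q_N - (50q_N). Setting ∂π_N/∂q_N = 0: 132 - 2q_N - (q_F + q_Y) = 0.
Forge's profit: π_F = (182 - Q)q_F - (76q_F). Setting ∂π_F/∂q_F = 0: 106 - 2q_F - (q_N + q_Y) = 0.
Yarrow's first-order condition: 148 - 2q_Y - (q_N + q_F) = 0.
Adding the 3 first-order conditions: 386 − 4Q = 0, so Q = 193/2.
Back-substituting: q_N = (132 − 193/2) = 71/2, q_F = (106 − 193/2) = 19/2, q_Y = (148 − 193/2) = 103/2.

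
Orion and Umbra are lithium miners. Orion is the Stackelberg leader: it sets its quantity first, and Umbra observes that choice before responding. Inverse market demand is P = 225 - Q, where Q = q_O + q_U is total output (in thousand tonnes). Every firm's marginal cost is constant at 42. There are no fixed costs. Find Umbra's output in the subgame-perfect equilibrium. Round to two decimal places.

Solve by backward induction. Given q_O, the follower Umbra maximises π_U = (225 - q_O - q_U)q_U - 42q_U.
Setting the follower's marginal profit to zero, 183 - q_O - 2q_U = 0, i.e. q_U = (183 - q_O)/2.
The leader anticipates this reaction. Substituting into P = 225 - Q gives P = 267/2 - (1/2)q_O, so π_O = (267/2 - (1/2)q_O)q_O - 42q_O.
Maximising: ∂π_O/∂q_O = 183/2 - q_O = 0, giving q_O = 183/2.
Then q_U = (183 - 183/2)/2 = 183/4.

45.75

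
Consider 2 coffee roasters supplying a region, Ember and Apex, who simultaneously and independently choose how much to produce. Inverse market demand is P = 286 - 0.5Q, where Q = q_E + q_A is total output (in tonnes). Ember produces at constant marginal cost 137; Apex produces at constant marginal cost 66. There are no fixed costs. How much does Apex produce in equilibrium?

Ember's profit: π_E = (286 - 0.5Q)q_E - (137q_E). Setting ∂π_E/∂q_E = 0: 149 - q_E - (1/2)(q_A) = 0.
Apex's first-order condition: 220 - q_A - (1/2)(q_E) = 0.
Rearranging gives the reaction functions q_E = (149 - (1/2)q_A) and q_A = (220 - (1/2)q_E).
Solving the pair: q_E = 52, q_A = 194.

194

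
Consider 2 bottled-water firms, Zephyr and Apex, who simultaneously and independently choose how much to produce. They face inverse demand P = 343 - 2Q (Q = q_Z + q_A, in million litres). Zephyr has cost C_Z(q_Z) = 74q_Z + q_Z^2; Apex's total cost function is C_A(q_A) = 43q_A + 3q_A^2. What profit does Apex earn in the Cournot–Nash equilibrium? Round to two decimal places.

Zephyr's profit: π_Z = (343 - 2Q)q_Z - (74q_Z + q_Z²). Setting ∂π_Z/∂q_Z = 0: 269 - 6q_Z - 2(q_A) = 0.
Apex's first-order condition: 300 - 10q_A - 2(q_Z) = 0.
Rearranging gives the reaction functions q_Z = (269 - 2q_A)/6 and q_A = (300 - 2q_Z)/10.
Solving the pair: q_Z = 1045/28, q_A = 631/28.
Price P = 343 - 2·(419/7) = 1563/7.
Apex's profit: (1563/7)·(631/28) - 43·(631/28) - 3(631/28)² = 2539.2921.

2539.29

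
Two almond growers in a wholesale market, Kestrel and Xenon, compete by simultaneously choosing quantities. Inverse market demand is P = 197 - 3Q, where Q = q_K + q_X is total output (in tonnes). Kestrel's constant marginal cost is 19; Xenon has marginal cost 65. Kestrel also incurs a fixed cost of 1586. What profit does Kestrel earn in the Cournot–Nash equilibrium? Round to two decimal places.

Kestrel's profit: π_K = (197 - 3Q)q_K - (19q_K). Setting ∂π_K/∂q_K = 0: 178 - 6q_K - 3(q_X) = 0.
Xenon's first-order condition: 132 - 6q_X - 3(q_K) = 0.
Rearranging gives the reaction functions q_K = (178 - 3q_X)/6 and q_X = (132 - 3q_K)/6.
Substituting one into the other gives q_K = 224/9 and q_X = 86/9.
Price P = 197 - 3·(310/9) = 281/3.
Kestrel's profit: (281/3 - 19)·(224/9) - 1586 = 272.3704.

272.37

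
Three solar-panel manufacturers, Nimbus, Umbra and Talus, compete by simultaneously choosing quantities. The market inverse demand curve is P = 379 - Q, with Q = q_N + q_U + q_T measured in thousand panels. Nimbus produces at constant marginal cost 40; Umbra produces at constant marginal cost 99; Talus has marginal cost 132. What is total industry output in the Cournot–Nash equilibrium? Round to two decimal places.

Nimbus's profit: π_N = (379 - Q)q_N - (40q_N). Setting ∂π_N/∂q_N = 0: 339 - 2q_N - (q_U + q_T) = 0.
Umbra's first-order condition: 280 - 2q_U - (q_N + q_T) = 0.
Talus's first-order condition: 247 - 2q_T - (q_N + q_U) = 0.
Summing all 3 equations gives 866 − 4Q = 0, hence Q = 433/2.
Back-substituting: q_N = (339 − 433/2) = 245/2, q_U = (280 − 433/2) = 127/2, q_T = (247 − 433/2) = 61/2.
Total output Q = 245/2 + 127/2 + 61/2 = 433/2.

216.50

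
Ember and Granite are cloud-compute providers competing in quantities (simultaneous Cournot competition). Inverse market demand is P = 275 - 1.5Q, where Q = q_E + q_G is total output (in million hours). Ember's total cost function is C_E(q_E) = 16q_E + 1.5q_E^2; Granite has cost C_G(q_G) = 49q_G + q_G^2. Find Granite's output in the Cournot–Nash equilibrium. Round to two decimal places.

34.86

Ember's profit: π_E = (275 - 1.5Q)q_E - (16q_E + (3/2)q_E²). Setting ∂π_E/∂q_E = 0: 259 - 6q_E - (3/2)(q_G) = 0.
Granite's first-order condition: 226 - 5q_G - (3/2)(q_E) = 0.
Rearranging gives the reaction functions q_E = (259 - (3/2)q_G)/6 and q_G = (226 - (3/2)q_E)/5.
Substituting one into the other gives q_E = 34.4505 and q_G = 1290/37.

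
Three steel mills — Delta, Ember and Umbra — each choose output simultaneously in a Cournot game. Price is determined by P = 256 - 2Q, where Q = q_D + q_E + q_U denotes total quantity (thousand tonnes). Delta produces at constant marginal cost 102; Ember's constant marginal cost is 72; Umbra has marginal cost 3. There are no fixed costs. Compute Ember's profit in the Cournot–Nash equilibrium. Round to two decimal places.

Delta's profit: π_D = (256 - 2Q)q_D - (102q_D). Setting ∂π_D/∂q_D = 0: 154 - 4q_D - 2(q_E + q_U) = 0.
Ember's first-order condition: 184 - 4q_E - 2(q_D + q_U) = 0.
Umbra's profit: π_U = (256 - 2Q)q_U - (3q_U). Setting ∂π_U/∂q_U = 0: 253 - 4q_U - 2(q_D + q_E) = 0.
Summing all 3 equations gives 591 − 8Q = 0, hence Q = 591/8.
Back-substituting: q_D = (154 − 591/4)/2 = 25/8, q_E = (184 − 591/4)/2 = 145/8, q_U = (253 − 591/4)/2 = 421/8.
Price P = 256 - 2·(591/8) = 433/4.
Ember's profit: (433/4 - 72)·(145/8) = 657.0313.

657.03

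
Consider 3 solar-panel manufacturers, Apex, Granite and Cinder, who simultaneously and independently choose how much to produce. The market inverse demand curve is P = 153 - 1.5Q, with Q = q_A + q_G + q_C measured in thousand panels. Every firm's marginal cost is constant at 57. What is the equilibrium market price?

81

Each firm earns π_i = (153 - 1.5Q)q_i - 57q_i.
First-order condition (treating rivals' output as given): 96 - 3q_i - (3/2)·Σ_{j≠i} q_j = 0.
With identical firms every q_j equals q_i, so Σ_{j≠i} q_j = 2q_i and 96 = 6q_i, giving q_i = 16.
Total output Q = 48, so price P = 153 - (3/2)·48 = 81.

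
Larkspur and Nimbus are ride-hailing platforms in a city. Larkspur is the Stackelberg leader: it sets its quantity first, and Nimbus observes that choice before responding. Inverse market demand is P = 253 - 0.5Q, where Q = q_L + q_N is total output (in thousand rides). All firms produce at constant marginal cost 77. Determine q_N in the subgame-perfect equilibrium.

The follower Nimbus best-responds to any q_L: π_N = (253 - 0.5Q)q_N - 77q_N.
Follower FOC: 176 - (1/2)q_L - q_N = 0, so q_N(q_L) = (176 - (1/2)q_L).
Larkspur substitutes q_N(q_L) into its own profit: π_L = q_L(253 - (1/2)q_L - (176 - (1/2)q_L)/2) - 77q_L = (165 - (1/4)q_L)q_L - 77q_L.
Maximising: ∂π_L/∂q_L = 88 - (1/2)q_L = 0, giving q_L = 176.
Then q_N = (176 - (1/2)·176) = 88.

88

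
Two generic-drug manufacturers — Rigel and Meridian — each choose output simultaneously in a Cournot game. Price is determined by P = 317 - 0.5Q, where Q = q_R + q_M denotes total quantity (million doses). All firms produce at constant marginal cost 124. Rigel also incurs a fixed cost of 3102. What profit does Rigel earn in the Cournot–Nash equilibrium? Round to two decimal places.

5175.56

A representative firm's profit is π_i = q_i(317 - 0.5Q) - 124q_i.
First-order condition (treating rivals' output as given): 193 - q_i - (1/2)q_j = 0.
By symmetry each firm produces the same amount; substituting q_j = q_i yields q_i = 193/(3/2) = 386/3.
Price P = 317 - (1/2)·(772/3) = 565/3.
Rigel's profit: (565/3 - 124)·(386/3) - 3102 = 5175.5556.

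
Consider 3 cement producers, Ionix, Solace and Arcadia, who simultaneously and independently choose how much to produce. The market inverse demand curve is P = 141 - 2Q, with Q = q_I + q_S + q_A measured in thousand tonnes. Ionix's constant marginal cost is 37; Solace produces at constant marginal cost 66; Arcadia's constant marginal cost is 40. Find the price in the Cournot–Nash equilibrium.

Ionix's profit: π_I = (141 - 2Q)q_I - (37q_I). Setting ∂π_I/∂q_I = 0: 104 - 4q_I - 2(q_S + q_A) = 0.
Solace's first-order condition: 75 - 4q_S - 2(q_I + q_A) = 0.
Arcadia's profit: π_A = (141 - 2Q)q_A - (40q_A). Setting ∂π_A/∂q_A = 0: 101 - 4q_A - 2(q_I + q_S) = 0.
Summing all 3 equations gives 280 − 8Q = 0, hence Q = 35.
Back-substituting: q_I = (104 − 70)/2 = 17, q_S = (75 − 70)/2 = 5/2, q_A = (101 − 70)/2 = 31/2.
Total output Q = 35, so price P = 141 - 2·35 = 71.

71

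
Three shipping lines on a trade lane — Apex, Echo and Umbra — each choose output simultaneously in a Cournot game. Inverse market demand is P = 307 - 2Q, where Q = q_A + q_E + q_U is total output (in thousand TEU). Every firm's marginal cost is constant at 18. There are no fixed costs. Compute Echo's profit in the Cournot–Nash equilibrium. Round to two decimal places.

Each firm earns π_i = (307 - 2Q)q_i - 18q_i.
Setting ∂π_i/∂q_i = 0 with rivals' quantities fixed: 289 - 4q_i - 2·Σ_{j≠i} q_j = 0.
By symmetry each firm produces the same amount; substituting Σ_{j≠i} q_j = 2q_i yields q_i = 289/8.
Price P = 307 - 2·(867/8) = 361/4.
Echo's profit: (361/4 - 18)·(289/8) = 2610.0313.

2610.03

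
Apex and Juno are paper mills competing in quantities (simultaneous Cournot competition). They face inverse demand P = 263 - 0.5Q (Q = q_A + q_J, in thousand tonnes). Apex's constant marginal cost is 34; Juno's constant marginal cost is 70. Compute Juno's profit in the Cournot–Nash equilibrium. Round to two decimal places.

Apex's profit: π_A = (263 - 0.5Q)q_A - (34q_A). Setting ∂π_A/∂q_A = 0: 229 - q_A - (1/2)(q_J) = 0.
Juno's profit: π_J = (263 - 0.5Q)q_J - (70q_J). Setting ∂π_J/∂q_J = 0: 193 - q_J - (1/2)(q_A) = 0.
Best responses: q_A = (229 - (1/2)q_J), q_J = (193 - (1/2)q_A).
Substituting one into the other gives q_A = 530/3 and q_J = 314/3.
Price P = 263 - (1/2)·(844/3) = 367/3.
Juno's profit: (367/3 - 70)·(314/3) = 5477.5556.

5477.56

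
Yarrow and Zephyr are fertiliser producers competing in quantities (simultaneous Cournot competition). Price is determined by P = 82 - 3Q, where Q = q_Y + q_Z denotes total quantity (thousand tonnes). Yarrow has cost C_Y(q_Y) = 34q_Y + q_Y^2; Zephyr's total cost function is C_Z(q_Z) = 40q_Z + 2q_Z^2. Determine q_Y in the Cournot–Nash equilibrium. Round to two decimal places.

4.99

Yarrow's profit: π_Y = (82 - 3Q)q_Y - (34q_Y + q_Y²). Setting ∂π_Y/∂q_Y = 0: 48 - 8q_Y - 3(q_Z) = 0.
Zephyr's first-order condition: 42 - 10q_Z - 3(q_Y) = 0.
So q_Y = (48 - 3q_Z)/8 and q_Z = (42 - 3q_Y)/10.
Substituting one into the other gives q_Y = 354/71 and q_Z = 192/71.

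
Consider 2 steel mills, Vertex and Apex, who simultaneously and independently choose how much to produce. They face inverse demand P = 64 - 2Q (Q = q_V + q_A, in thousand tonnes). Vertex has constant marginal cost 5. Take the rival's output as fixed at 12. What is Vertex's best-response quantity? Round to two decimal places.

With the rival's output fixed at 12, Vertex's profit is π_V = (64 - 2·12 - 2q_V)q_V - (5q_V) = (40 - 2q_V)q_V - (5q_V).
∂π_V/∂q_V = 35 - 4q_V = 0, so q_V = 35/4.

8.75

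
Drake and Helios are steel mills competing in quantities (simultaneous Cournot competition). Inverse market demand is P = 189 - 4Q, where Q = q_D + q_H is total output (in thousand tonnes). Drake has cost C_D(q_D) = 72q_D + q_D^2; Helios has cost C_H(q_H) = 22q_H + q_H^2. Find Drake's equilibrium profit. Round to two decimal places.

Drake's profit: π_D = (189 - 4Q)q_D - (72q_D + q_D²). Setting ∂π_D/∂q_D = 0: 117 - 10q_D - 4(q_H) = 0.
Helios's first-order condition: 167 - 10q_H - 4(q_D) = 0.
So q_D = (117 - 4q_H)/10 and q_H = (167 - 4q_D)/10.
Solving the pair: q_D = 251/42, q_H = 601/42.
Price P = 189 - 4·(142/7) = 755/7.
Drake's profit: (755/7)·(251/42) - 72·(251/42) - (251/42)² = 178.5743.

178.57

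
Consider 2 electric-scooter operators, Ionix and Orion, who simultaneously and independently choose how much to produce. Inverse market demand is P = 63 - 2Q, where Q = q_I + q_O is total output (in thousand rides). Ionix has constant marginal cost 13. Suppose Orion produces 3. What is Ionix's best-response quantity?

With the rival's output fixed at 3, Ionix's profit is π_I = (63 - 2·3 - 2q_I)q_I - (13q_I) = (57 - 2q_I)q_I - (13q_I).
∂π_I/∂q_I = 44 - 4q_I = 0, so q_I = 11.

11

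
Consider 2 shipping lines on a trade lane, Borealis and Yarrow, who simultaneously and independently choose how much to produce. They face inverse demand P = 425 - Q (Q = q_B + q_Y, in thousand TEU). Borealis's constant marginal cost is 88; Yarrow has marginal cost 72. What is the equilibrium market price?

Borealis's profit: π_B = (425 - Q)q_B - (88q_B). Setting ∂π_B/∂q_B = 0: 337 - 2q_B - (q_Y) = 0.
Yarrow's first-order condition: 353 - 2q_Y - (q_B) = 0.
So q_B = (337 - q_Y)/2 and q_Y = (353 - q_B)/2.
Substituting one into the other gives q_B = 107 and q_Y = 123.
Total output Q = 230, so price P = 425 - 230 = 195.

195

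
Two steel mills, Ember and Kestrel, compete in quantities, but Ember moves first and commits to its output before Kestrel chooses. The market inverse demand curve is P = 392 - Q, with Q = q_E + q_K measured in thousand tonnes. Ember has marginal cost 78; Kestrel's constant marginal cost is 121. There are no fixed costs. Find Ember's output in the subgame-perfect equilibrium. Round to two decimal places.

178.50

The follower Kestrel best-responds to any q_E: π_K = (392 - Q)q_K - 121q_K.
Follower FOC: 271 - q_E - 2q_K = 0, so q_K(q_E) = (271 - q_E)/2.
Ember substitutes q_K(q_E) into its own profit: π_E = q_E(392 - q_E - (271 - q_E)/2) - 78q_E = (513/2 - (1/2)q_E)q_E - 78q_E.
Leader FOC: 357/2 - q_E = 0, so q_E = 357/2.
Then q_K = (271 - 357/2)/2 = 185/4.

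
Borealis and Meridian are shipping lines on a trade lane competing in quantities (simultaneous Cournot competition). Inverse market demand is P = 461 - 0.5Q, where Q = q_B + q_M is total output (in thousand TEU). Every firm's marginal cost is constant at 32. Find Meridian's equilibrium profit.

40898

A representative firm's profit is π_i = q_i(461 - 0.5Q) - 32q_i.
First-order condition (treating rivals' output as given): 429 - q_i - (1/2)q_j = 0.
By symmetry each firm produces the same amount; substituting q_j = q_i yields q_i = 429/(3/2) = 286.
Price P = 461 - (1/2)·572 = 175.
Meridian's profit: (175 - 32)·286 = 40898.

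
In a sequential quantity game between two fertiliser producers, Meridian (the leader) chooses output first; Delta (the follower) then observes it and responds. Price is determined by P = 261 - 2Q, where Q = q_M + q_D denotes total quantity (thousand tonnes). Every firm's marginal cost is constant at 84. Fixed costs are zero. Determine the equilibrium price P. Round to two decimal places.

128.25

The follower Delta best-responds to any q_M: π_D = (261 - 2Q)q_D - 84q_D.
∂π_D/∂q_D = 177 - 2q_M - 4q_D = 0 gives the reaction function q_D = (177 - 2q_M)/4.
The leader anticipates this reaction. Substituting into P = 261 - 2Q gives P = 345/2 - q_M, so π_M = (345/2 - q_M)q_M - 84q_M.
Leader FOC: 177/2 - 2q_M = 0, so q_M = 177/4.
Then q_D = (177 - 2·(177/4))/4 = 177/8.
Total output Q = 531/8, so price P = 261 - 2·(531/8) = 513/4.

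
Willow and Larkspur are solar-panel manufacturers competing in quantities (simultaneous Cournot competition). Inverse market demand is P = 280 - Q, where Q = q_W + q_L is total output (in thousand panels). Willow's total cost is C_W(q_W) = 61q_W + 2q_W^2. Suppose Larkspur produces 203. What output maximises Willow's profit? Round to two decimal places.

With the rival's output fixed at 203, Willow's profit is π_W = (280 - 203 - q_W)q_W - (61q_W + 2q_W²) = (77 - q_W)q_W - (61q_W + 2q_W²).
∂π_W/∂q_W = 16 - 6q_W = 0, so q_W = 8/3.

2.67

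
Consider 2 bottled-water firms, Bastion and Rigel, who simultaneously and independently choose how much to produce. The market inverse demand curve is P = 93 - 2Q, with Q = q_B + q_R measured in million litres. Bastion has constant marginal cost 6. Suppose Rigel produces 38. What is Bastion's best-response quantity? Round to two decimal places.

2.75

With the rival's output fixed at 38, Bastion's profit is π_B = (93 - 2·38 - 2q_B)q_B - (6q_B) = (17 - 2q_B)q_B - (6q_B).
∂π_B/∂q_B = 11 - 4q_B = 0, so q_B = 11/4.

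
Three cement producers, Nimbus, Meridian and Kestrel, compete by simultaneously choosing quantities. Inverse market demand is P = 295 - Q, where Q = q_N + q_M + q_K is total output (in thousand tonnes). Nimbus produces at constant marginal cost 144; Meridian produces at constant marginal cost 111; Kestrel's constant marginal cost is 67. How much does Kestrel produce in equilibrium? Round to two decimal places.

87.25

Nimbus's profit: π_N = (295 - Q)q_N - (144q_N). Setting ∂π_N/∂q_N = 0: 151 - 2q_N - (q_M + q_K) = 0.
Meridian's profit: π_M = (295 - Q)q_M - (111q_M). Setting ∂π_M/∂q_M = 0: 184 - 2q_M - (q_N + q_K) = 0.
Kestrel's first-order condition: 228 - 2q_K - (q_N + q_M) = 0.
Adding the 3 conditions: 563 − 2Q − 2Q = 0, i.e. Q = 563/4.
Back-substituting: q_N = (151 − 563/4) = 41/4, q_M = (184 − 563/4) = 173/4, q_K = (228 − 563/4) = 349/4.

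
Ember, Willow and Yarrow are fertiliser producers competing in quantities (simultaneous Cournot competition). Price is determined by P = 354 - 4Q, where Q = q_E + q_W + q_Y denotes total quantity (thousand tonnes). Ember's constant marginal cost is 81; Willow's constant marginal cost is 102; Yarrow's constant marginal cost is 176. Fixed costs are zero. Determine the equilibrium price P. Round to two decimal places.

178.25

Ember's profit: π_E = (354 - 4Q)q_E - (81q_E). Setting ∂π_E/∂q_E = 0: 273 - 8q_E - 4(q_W + q_Y) = 0.
Willow's first-order condition: 252 - 8q_W - 4(q_E + q_Y) = 0.
Yarrow's profit: π_Y = (354 - 4Q)q_Y - (176q_Y). Setting ∂π_Y/∂q_Y = 0: 178 - 8q_Y - 4(q_E + q_W) = 0.
Adding the 3 conditions: 703 − 8Q − 8Q = 0, i.e. Q = 703/16.
Back-substituting: q_E = (273 − 703/4)/4 = 389/16, q_W = (252 − 703/4)/4 = 305/16, q_Y = (178 − 703/4)/4 = 9/16.
Total output Q = 703/16, so price P = 354 - 4·(703/16) = 713/4.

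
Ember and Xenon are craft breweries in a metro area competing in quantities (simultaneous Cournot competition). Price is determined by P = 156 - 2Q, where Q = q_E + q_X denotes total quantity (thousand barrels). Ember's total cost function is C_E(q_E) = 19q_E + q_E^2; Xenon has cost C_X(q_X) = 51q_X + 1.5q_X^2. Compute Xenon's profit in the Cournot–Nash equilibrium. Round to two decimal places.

Ember's profit: π_E = (156 - 2Q)q_E - (19q_E + q_E²). Setting ∂π_E/∂q_E = 0: 137 - 6q_E - 2(q_X) = 0.
Xenon's profit: π_X = (156 - 2Q)q_X - (51q_X + (3/2)q_X²). Setting ∂π_X/∂q_X = 0: 105 - 7q_X - 2(q_E) = 0.
So q_E = (137 - 2q_X)/6 and q_X = (105 - 2q_E)/7.
Solving the pair: q_E = 749/38, q_X = 178/19.
Price P = 156 - 2·(1105/38) = 1859/19.
Xenon's profit: (1859/19)·(178/19) - 51·(178/19) - (3/2)(178/19)² = 307.1856.

307.19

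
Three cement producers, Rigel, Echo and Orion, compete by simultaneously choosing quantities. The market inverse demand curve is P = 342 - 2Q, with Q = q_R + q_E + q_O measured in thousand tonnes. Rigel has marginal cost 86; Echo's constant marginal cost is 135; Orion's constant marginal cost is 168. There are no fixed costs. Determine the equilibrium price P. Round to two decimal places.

Rigel's profit: π_R = (342 - 2Q)q_R - (86q_R). Setting ∂π_R/∂q_R = 0: 256 - 4q_R - 2(q_E + q_O) = 0.
Echo's profit: π_E = (342 - 2Q)q_E - (135q_E). Setting ∂π_E/∂q_E = 0: 207 - 4q_E - 2(q_R + q_O) = 0.
Orion's profit: π_O = (342 - 2Q)q_O - (168q_O). Setting ∂π_O/∂q_O = 0: 174 - 4q_O - 2(q_R + q_E) = 0.
Adding the 3 first-order conditions: 637 − 8Q = 0, so Q = 637/8.
Back-substituting: q_R = (256 − 637/4)/2 = 387/8, q_E = (207 − 637/4)/2 = 191/8, q_O = (174 − 637/4)/2 = 59/8.
Total output Q = 637/8, so price P = 342 - 2·(637/8) = 731/4.

182.75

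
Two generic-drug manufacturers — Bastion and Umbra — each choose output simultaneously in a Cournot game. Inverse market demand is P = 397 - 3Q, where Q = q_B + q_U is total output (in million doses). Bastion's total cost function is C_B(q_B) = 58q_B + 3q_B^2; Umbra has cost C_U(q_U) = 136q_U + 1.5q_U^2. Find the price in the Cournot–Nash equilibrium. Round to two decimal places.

Bastion's profit: π_B = (397 - 3Q)q_B - (58q_B + 3q_B²). Setting ∂π_B/∂q_B = 0: 339 - 12q_B - 3(q_U) = 0.
Umbra's first-order condition: 261 - 9q_U - 3(q_B) = 0.
Rearranging gives the reaction functions q_B = (339 - 3q_U)/12 and q_U = (261 - 3q_B)/9.
Solving the pair: q_B = 252/11, q_U = 235/11.
Total output Q = 487/11, so price P = 397 - 3·(487/11) = 264.1818.

264.18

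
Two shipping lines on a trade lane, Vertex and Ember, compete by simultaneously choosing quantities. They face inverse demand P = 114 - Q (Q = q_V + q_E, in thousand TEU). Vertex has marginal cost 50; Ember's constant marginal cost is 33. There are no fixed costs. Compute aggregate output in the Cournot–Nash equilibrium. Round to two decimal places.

Vertex's profit: π_V = (114 - Q)q_V - (50q_V). Setting ∂π_V/∂q_V = 0: 64 - 2q_V - (q_E) = 0.
Ember's profit: π_E = (114 - Q)q_E - (33q_E). Setting ∂π_E/∂q_E = 0: 81 - 2q_E - (q_V) = 0.
Best responses: q_V = (64 - q_E)/2, q_E = (81 - q_V)/2.
Solving the pair: q_V = 47/3, q_E = 98/3.
Total output Q = 47/3 + 98/3 = 145/3.

48.33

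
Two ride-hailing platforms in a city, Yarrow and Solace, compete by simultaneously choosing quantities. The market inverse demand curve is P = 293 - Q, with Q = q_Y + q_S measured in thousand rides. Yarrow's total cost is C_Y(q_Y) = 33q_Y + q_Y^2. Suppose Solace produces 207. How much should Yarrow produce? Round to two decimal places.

With the rival's output fixed at 207, Yarrow's profit is π_Y = (293 - 207 - q_Y)q_Y - (33q_Y + q_Y²) = (86 - q_Y)q_Y - (33q_Y + q_Y²).
∂π_Y/∂q_Y = 53 - 4q_Y = 0, so q_Y = 53/4.

13.25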